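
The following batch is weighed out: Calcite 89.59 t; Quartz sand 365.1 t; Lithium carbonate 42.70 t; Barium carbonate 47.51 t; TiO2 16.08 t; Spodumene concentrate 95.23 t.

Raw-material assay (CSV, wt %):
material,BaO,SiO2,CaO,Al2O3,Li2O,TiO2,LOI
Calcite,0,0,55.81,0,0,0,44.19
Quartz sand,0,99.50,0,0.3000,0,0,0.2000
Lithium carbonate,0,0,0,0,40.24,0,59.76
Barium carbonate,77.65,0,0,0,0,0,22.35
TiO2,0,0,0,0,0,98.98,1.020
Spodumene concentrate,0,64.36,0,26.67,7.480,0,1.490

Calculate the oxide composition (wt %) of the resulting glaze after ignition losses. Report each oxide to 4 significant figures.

In-progress results are displayed rounded off to 4 significant digits between the steps. The working math maintains full precision at every stage; every reported value takes a single rounding; all derived quantities (LOI, totals, six oxide percentages, the yield, glass mass) are re-derived at full float precision from the weighed amounts at 578.2 t of glass, as set out in either problem or answer.
Mass of each oxide from the mix:
  BaO: 47.51·0.7765 = 36.89 t
  SiO2: 365.1·0.9950 + 95.23·0.6436 = 424.6 t
  CaO: 89.59·0.5581 = 50.00 t
  Al2O3: 365.1·0.003000 + 95.23·0.2667 = 26.49 t
  Li2O: 42.70·0.4024 + 95.23·0.07480 = 24.31 t
  TiO2: 16.08·0.9898 = 15.92 t
LOI: 89.59·0.4419 + 365.1·0.002000 + 42.70·0.5976 + 47.51·0.2235 + 16.08·0.01020 + 95.23·0.01490 = 78.04 t
Net of LOI, the glass mass = 656.2 − 78.04 = 578.2 t (the oxide masses sum to this)
oxide / glass × 100 gives the wt %

Glass mass = 578.2 t (batch 656.2 − LOI 78.04).
Composition: BaO 6.381%, SiO2 73.43%, CaO 8.648%, Al2O3 4.582%, Li2O 4.204%, TiO2 2.753%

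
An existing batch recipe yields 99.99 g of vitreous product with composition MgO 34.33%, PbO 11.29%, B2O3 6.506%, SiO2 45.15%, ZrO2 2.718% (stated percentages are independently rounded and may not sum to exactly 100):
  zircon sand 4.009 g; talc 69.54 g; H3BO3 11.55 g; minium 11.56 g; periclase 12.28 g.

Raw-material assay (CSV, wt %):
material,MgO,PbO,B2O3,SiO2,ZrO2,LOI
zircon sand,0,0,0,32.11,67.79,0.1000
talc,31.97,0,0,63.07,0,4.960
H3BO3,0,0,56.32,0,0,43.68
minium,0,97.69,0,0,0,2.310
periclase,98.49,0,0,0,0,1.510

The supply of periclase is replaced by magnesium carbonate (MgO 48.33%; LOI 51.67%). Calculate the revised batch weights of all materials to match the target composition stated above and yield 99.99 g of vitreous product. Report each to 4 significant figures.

Revised batch per 99.99 g vitreous product:
  zircon sand: 4.009 g
  talc: 69.54 g
  H3BO3: 11.55 g
  minium: 11.56 g
  magnesium carbonate: 25.03 g
Total batch = 121.7 g; LOI loss = 21.70 g

Every computation runs at full float precision through every step. Intermediates are shown rounded to 4 significant digits across the worked steps. Every reported result is rounded exactly once — derived quantities are re-derived from the weighed amounts for 99.99 g of glass at full precision (totals, the yield, five oxide percentages, glass mass, LOI) as given in problem or answer.
Per-oxide target masses for 99.99 g vitreous product:
  MgO: 34.33% × 99.99 = 34.33 g
  PbO: 11.29% × 99.99 = 11.29 g
  B2O3: 6.506% × 99.99 = 6.505 g
  SiO2: 45.15% × 99.99 = 45.15 g
  ZrO2: 2.718% × 99.99 = 2.718 g
Oxide-by-oxide audit working from each reported weight, against the basis in use (sum by sum, the targets are met once rounding is allowed for):
  MgO: 69.54·0.3197 + 25.03·0.4833 = 34.33 g (target 34.33 g)
  PbO: 11.56·0.9769 = 11.29 g (target 11.29 g)
  B2O3: 11.55·0.5632 = 6.505 g (target 6.505 g)
  SiO2: 4.009·0.3211 + 69.54·0.6307 = 45.15 g (target 45.15 g)
  ZrO2: 4.009·0.6779 = 2.718 g (target 2.718 g)
Glass-mass sanity pass: the batch minus its LOI: 99.99 g (per-oxide target masses sum to 99.98 g; with the basis standing at 99.99 g — rounding explains the deltas).
Summing the batch: Σ batch = 121.7 g; the LOI term Σ batch·LOI equals 21.70 g; yield, glass over the total, = 82.17%.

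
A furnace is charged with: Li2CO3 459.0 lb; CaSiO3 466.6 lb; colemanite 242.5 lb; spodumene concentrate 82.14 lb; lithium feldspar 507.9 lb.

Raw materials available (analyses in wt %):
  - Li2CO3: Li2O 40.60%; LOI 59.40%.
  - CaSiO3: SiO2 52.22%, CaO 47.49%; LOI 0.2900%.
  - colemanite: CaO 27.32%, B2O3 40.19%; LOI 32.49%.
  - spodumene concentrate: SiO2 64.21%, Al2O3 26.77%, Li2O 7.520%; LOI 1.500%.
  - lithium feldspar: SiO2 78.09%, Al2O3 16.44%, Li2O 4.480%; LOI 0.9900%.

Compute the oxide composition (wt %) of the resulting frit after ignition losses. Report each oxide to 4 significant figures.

Exact precision is maintained from start to finish. Values along the way are shown rounded to four significant digits when written out; exactly one rounding is applied to each reported value; derived quantities (the five compositions, the yield, ignition loss, net glass mass, the totals) are re-derived from the batch weights for 1399 lb of glass in full precision as quoted within either problem or answer.
Delivered oxide masses:
  SiO2: 466.6·0.5222 + 82.14·0.6421 + 507.9·0.7809 = 693.0 lb
  CaO: 466.6·0.4749 + 242.5·0.2732 = 287.8 lb
  B2O3: 242.5·0.4019 = 97.46 lb
  Al2O3: 82.14·0.2677 + 507.9·0.1644 = 105.5 lb
  Li2O: 459.0·0.4060 + 82.14·0.07520 + 507.9·0.04480 = 215.3 lb
LOI: 459.0·0.5940 + 466.6·0.002900 + 242.5·0.3249 + 82.14·0.01500 + 507.9·0.009900 = 359.0 lb
Glass mass = batch − LOI = 1758 − 359.0 = 1399 lb (the oxide masses sum to this)
wt %: oxide over glass, times 100

Glass mass = 1399 lb (batch 1758 − LOI 359.0).
Composition: SiO2 49.53%, CaO 20.57%, B2O3 6.966%, Al2O3 7.540%, Li2O 15.39%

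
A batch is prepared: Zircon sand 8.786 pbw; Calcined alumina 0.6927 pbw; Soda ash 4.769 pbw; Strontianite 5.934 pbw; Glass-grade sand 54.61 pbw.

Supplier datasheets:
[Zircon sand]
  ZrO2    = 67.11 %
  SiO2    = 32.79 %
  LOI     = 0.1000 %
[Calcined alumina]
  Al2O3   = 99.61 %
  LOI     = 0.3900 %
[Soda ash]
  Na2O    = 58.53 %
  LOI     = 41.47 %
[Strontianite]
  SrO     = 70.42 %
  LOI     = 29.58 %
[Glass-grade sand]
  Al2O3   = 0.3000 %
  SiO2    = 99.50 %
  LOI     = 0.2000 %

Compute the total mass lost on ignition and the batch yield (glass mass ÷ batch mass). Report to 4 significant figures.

The intermediate values appear, with 4-significant-digit rounding, alongside each step; every computation maintains full precision in every operation; a single rounding completes each reported result; derived quantities are computed in full precision (net glass mass, the totals, the five compositions, ignition loss, the yield) from the batch weights at 70.94 pbw of glass as set out in either problem or answer.
Per-material ignition loss:
  Zircon sand: 8.786 × 0.001000 = 0.008786 pbw
  Calcined alumina: 0.6927 × 0.003900 = 0.002702 pbw
  Soda ash: 4.769 × 0.4147 = 1.978 pbw
  Strontianite: 5.934 × 0.2958 = 1.755 pbw
  Glass-grade sand: 54.61 × 0.002000 = 0.1092 pbw
Total LOI = 3.854 pbw
Glass = batch − LOI = 74.79 − 3.854 = 70.94 pbw

LOI loss = 3.854 pbw; glass = 70.94 pbw; yield = 94.85%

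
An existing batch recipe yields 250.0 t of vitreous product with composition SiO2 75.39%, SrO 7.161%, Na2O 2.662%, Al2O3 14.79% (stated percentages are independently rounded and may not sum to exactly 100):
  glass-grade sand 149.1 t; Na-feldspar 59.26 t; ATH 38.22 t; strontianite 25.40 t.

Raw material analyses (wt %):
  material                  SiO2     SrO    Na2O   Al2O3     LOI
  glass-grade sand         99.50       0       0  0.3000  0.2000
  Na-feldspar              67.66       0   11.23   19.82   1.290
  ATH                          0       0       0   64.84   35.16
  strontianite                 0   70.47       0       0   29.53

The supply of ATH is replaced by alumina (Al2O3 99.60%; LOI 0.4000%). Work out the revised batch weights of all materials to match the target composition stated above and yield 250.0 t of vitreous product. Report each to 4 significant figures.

Revised batch per 250.0 t vitreous product:
  glass-grade sand: 149.1 t
  Na-feldspar: 59.26 t
  alumina: 24.88 t
  strontianite: 25.40 t
Total batch = 258.6 t; LOI loss = 8.663 t

All internal work holds exact precision at every stage — values along the way are displayed, rounded to 4 significant digits, alongside each step; exactly one rounding lands on every reported result; all derived quantities are carried starting from the weights at 250.0 t of glass at full float precision (yield, net glass mass, the totals, LOI, four oxide percentages), as they appear in the problem or answer text.
Target oxide masses per 250.0 t vitreous product:
  SiO2: 75.39% × 250.0 = 188.5 t
  SrO: 7.161% × 250.0 = 17.90 t
  Na2O: 2.662% × 250.0 = 6.655 t
  Al2O3: 14.79% × 250.0 = 36.98 t
Per-oxide balance check using the reported weights, at the basis given (each sum matches its target mass once rounding is allowed for):
  SiO2: 149.1·0.9950 + 59.26·0.6766 = 188.4 t (target 188.5 t)
  SrO: 25.40·0.7047 = 17.90 t (target 17.90 t)
  Na2O: 59.26·0.1123 = 6.655 t (target 6.655 t)
  Al2O3: 149.1·0.003000 + 59.26·0.1982 + 24.88·0.9960 = 36.97 t (target 36.98 t)
Glass-mass sanity pass: batch Σ − ignition loss = 250.0 t (per-oxide target masses sum to 250.0 t; against the stated basis, 250.0 t — differing by rounding only).
Total batch = Σ batch = 258.6 t; LOI loss = Σ batch·LOI = 8.663 t; glass ÷ batch gives a yield of 96.65%.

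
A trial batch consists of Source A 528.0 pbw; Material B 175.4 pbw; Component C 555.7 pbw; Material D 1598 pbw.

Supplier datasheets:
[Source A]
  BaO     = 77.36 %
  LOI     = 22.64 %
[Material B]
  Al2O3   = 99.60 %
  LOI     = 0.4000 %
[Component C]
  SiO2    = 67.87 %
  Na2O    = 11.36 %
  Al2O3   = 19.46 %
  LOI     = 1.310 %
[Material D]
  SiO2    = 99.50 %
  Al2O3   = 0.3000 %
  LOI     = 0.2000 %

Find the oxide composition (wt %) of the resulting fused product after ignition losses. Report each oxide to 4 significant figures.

Rounding to four significant figures governs each intermediate as shown. All arithmetic holds full precision at all times. Exactly one rounding is applied to each reported number; derived quantities, including the yield, glass mass, four oxide percentages, the totals, LOI, are rebuilt starting from the weights on 2726 pbw of glass in exact precision precisely as stated by problem or answer.
Oxide masses out of the charge:
  BaO: 528.0·0.7736 = 408.5 pbw
  SiO2: 555.7·0.6787 + 1598·0.9950 = 1967 pbw
  Na2O: 555.7·0.1136 = 63.13 pbw
  Al2O3: 175.4·0.9960 + 555.7·0.1946 + 1598·0.003000 = 287.6 pbw
LOI: 528.0·0.2264 + 175.4·0.004000 + 555.7·0.01310 + 1598·0.002000 = 130.7 pbw
The glass mass, total less LOI, = 2857 − 130.7 = 2726 pbw (consistent with Σ oxide mass)
wt % = 100 × oxide mass / glass mass

Glass mass = 2726 pbw (batch 2857 − LOI 130.7).
Composition: BaO 14.98%, SiO2 72.15%, Na2O 2.315%, Al2O3 10.55%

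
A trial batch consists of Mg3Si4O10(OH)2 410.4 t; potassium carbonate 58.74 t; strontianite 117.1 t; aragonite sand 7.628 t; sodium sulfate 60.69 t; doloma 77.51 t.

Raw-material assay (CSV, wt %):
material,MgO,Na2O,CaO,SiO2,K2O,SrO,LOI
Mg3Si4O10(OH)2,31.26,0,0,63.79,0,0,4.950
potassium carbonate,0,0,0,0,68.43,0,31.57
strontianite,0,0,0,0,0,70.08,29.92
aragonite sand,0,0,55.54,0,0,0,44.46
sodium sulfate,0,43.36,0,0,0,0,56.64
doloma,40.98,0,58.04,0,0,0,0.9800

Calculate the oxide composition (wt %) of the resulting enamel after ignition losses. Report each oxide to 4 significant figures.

Glass mass = 619.6 t (batch 732.1 − LOI 112.4).
Composition: MgO 25.83%, Na2O 4.247%, CaO 7.944%, SiO2 42.25%, K2O 6.487%, SrO 13.24%

Every computation maintains full precision from first step to last — working values appear, with 4-significant-figure rounding, across the worked steps. A single rounding produces each reported number — all derived quantities (glass mass, totals, LOI, six oxide percentages, the yield) are computed in full precision starting from the weights on 619.6 t of glass, as quoted within problem or answer.
What the batch supplies per oxide:
  MgO: 410.4·0.3126 + 77.51·0.4098 = 160.1 t
  Na2O: 60.69·0.4336 = 26.32 t
  CaO: 7.628·0.5554 + 77.51·0.5804 = 49.22 t
  SiO2: 410.4·0.6379 = 261.8 t
  K2O: 58.74·0.6843 = 40.20 t
  SrO: 117.1·0.7008 = 82.06 t
LOI: 410.4·0.04950 + 58.74·0.3157 + 117.1·0.2992 + 7.628·0.4446 + 60.69·0.5664 + 77.51·0.009800 = 112.4 t
The glass mass, total less LOI, = 732.1 − 112.4 = 619.6 t (= Σ oxide masses)
wt %: oxide over glass, times 100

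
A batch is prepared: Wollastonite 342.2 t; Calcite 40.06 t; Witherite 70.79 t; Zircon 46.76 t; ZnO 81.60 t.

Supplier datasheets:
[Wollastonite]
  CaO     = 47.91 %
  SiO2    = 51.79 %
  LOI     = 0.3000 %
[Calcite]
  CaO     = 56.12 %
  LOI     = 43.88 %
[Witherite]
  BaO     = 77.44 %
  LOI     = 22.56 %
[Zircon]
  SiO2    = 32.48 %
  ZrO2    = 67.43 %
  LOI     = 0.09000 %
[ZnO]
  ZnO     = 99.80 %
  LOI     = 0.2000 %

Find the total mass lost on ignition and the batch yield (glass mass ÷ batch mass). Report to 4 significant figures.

Values along the way are displayed rounded to 4 significant figures between the steps — each numeric step runs at full precision in all steps; each reported figure includes exactly one rounding — all derived quantities are computed using the weight values per 546.6 t of glass in exact precision (ignition loss, five oxide percentages, yield, totals, glass mass) as they appear in either problem or answer.
Per-material ignition loss:
  Wollastonite: 342.2 × 0.003000 = 1.027 t
  Calcite: 40.06 × 0.4388 = 17.58 t
  Witherite: 70.79 × 0.2256 = 15.97 t
  Zircon: 46.76 × 9.000e-04 = 0.04208 t
  ZnO: 81.60 × 0.002000 = 0.1632 t
Total LOI = 34.78 t
Glass = batch − LOI = 581.4 − 34.78 = 546.6 t

LOI loss = 34.78 t; glass = 546.6 t; yield = 94.02%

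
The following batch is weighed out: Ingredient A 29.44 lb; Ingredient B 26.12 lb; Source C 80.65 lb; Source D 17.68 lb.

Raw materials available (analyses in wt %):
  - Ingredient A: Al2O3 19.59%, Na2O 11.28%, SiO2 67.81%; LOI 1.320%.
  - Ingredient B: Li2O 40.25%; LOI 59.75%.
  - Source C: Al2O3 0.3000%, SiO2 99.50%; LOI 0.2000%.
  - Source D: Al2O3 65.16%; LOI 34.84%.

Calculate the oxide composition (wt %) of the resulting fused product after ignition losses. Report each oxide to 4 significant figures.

All internal work carries full precision all the way through; in-progress results are shown rounded to four significant figures between the steps — every reported figure sees exactly one rounding. All derived quantities (glass mass, ignition loss, four oxide percentages, totals, yield) are computed starting from the weights at 131.6 lb of glass in full float precision as quoted within the problem or answer text.
Per-oxide mass from batch:
  Al2O3: 29.44·0.1959 + 80.65·0.003000 + 17.68·0.6516 = 17.53 lb
  Li2O: 26.12·0.4025 = 10.51 lb
  Na2O: 29.44·0.1128 = 3.321 lb
  SiO2: 29.44·0.6781 + 80.65·0.9950 = 100.2 lb
LOI: 29.44·0.01320 + 26.12·0.5975 + 80.65·0.002000 + 17.68·0.3484 = 22.32 lb
Glass = total batch minus LOI = 153.9 − 22.32 = 131.6 lb (= the summed oxide contributions)
each wt % is 100 × oxide ÷ glass

Glass mass = 131.6 lb (batch 153.9 − LOI 22.32).
Composition: Al2O3 13.32%, Li2O 7.990%, Na2O 2.524%, SiO2 76.16%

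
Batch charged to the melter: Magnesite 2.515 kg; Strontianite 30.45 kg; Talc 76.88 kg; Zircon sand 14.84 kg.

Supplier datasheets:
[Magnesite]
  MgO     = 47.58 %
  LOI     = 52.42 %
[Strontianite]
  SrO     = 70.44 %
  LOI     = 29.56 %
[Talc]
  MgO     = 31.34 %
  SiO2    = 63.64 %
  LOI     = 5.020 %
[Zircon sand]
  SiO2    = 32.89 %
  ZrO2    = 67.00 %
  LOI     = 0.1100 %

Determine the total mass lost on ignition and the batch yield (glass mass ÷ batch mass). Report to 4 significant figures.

LOI loss = 14.20 kg; glass = 110.5 kg; yield = 88.62%

Full precision is maintained throughout — working values appear rounded off to 4 significant digits in the printout — every reported result sees exactly one rounding — all derived quantities are rebuilt starting from the weights on 110.5 kg of glass in full precision (net glass mass, yield, totals, LOI, four oxide percentages), precisely as stated by the problem or answer text.
LOI of each material in turn:
  Magnesite: 2.515 × 0.5242 = 1.318 kg
  Strontianite: 30.45 × 0.2956 = 9.001 kg
  Talc: 76.88 × 0.05020 = 3.859 kg
  Zircon sand: 14.84 × 0.001100 = 0.01632 kg
Total LOI = 14.20 kg
Glass = batch − LOI = 124.7 − 14.20 = 110.5 kg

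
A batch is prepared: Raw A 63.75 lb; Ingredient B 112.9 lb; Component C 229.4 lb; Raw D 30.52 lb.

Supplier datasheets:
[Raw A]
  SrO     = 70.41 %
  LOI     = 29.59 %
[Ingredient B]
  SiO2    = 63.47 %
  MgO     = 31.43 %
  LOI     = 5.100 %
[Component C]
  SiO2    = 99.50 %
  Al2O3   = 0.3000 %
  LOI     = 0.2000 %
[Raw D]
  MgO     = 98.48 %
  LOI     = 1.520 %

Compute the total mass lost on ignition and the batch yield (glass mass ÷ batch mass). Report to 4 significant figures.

LOI loss = 25.54 lb; glass = 411.0 lb; yield = 94.15%

The intermediate values appear with 4-significant-figure rounding between the steps; full float precision is carried through the solve. A single rounding finalizes each reported number; the derived quantities are rebuilt at exact precision (ignition loss, four oxide percentages, yield, glass mass, totals) from the weighed amounts per 411.0 lb of glass, as they appear in question or answer.
Per-material ignition loss:
  Raw A: 63.75 × 0.2959 = 18.86 lb
  Ingredient B: 112.9 × 0.05100 = 5.758 lb
  Component C: 229.4 × 0.002000 = 0.4588 lb
  Raw D: 30.52 × 0.01520 = 0.4639 lb
Total LOI = 25.54 lb
Glass = batch − LOI = 436.6 − 25.54 = 411.0 lb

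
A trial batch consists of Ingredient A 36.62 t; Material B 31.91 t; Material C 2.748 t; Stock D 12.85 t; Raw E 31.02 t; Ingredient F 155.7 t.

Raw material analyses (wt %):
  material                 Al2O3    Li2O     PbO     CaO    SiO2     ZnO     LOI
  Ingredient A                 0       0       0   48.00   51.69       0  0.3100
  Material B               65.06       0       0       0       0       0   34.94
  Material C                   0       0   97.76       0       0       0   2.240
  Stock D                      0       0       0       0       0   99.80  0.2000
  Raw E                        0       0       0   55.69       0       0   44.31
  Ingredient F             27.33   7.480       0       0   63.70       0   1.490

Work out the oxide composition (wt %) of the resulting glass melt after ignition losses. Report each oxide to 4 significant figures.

The whole derivation carries full float precision at each step. In-progress results are printed, with 4-significant-digit rounding, within the worked lines. A single rounding completes each reported value; derived quantities are carried at full precision (the six compositions, ignition loss, yield, the totals, glass mass) starting from the weights per 243.4 t of glass, as given in question or answer.
Mass of each oxide from the mix:
  Al2O3: 31.91·0.6506 + 155.7·0.2733 = 63.31 t
  Li2O: 155.7·0.07480 = 11.65 t
  PbO: 2.748·0.9776 = 2.686 t
  CaO: 36.62·0.4800 + 31.02·0.5569 = 34.85 t
  SiO2: 36.62·0.5169 + 155.7·0.6370 = 118.1 t
  ZnO: 12.85·0.9980 = 12.82 t
LOI: 36.62·0.003100 + 31.91·0.3494 + 2.748·0.02240 + 12.85·0.002000 + 31.02·0.4431 + 155.7·0.01490 = 27.42 t
batch − LOI leaves glass = 270.8 − 27.42 = 243.4 t (= the summed oxide contributions)
oxide / glass × 100 gives the wt %

Glass mass = 243.4 t (batch 270.8 − LOI 27.42).
Composition: Al2O3 26.01%, Li2O 4.784%, PbO 1.104%, CaO 14.32%, SiO2 48.52%, ZnO 5.268%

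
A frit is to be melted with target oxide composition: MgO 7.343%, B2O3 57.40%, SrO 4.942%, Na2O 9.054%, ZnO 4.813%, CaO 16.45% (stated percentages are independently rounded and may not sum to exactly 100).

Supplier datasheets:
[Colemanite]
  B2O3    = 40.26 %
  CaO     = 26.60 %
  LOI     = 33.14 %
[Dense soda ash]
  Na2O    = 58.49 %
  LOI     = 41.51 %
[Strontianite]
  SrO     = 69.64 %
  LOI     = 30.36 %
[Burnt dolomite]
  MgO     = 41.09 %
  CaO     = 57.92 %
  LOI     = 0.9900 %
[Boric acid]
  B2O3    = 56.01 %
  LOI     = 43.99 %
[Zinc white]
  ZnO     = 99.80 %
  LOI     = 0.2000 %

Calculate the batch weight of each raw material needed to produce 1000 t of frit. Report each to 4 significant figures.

Batch per 1000 t frit:
  Colemanite: 229.3 t
  Dense soda ash: 154.8 t
  Strontianite: 70.96 t
  Burnt dolomite: 178.7 t
  Boric acid: 860.0 t
  Zinc white: 48.23 t
Total batch = 1542 t; LOI loss = 542.0 t; yield = 64.85%

Mid-chain values appear rounded to four significant digits within the worked lines — every computation runs at full float precision through the solve — each reported value undergoes a single rounding; derived quantities (six oxide percentages, ignition loss, net glass mass, yield, the totals) are rebuilt in full float precision using the weight values on 1000 t of glass precisely as stated by question or answer.
Per-oxide target masses for 1000 t frit:
  MgO: 7.343% × 1000 = 73.43 t
  B2O3: 57.40% × 1000 = 574.0 t
  SrO: 4.942% × 1000 = 49.42 t
  Na2O: 9.054% × 1000 = 90.54 t
  ZnO: 4.813% × 1000 = 48.13 t
  CaO: 16.45% × 1000 = 164.5 t
A balance pass over the oxides, applying the batch weights above, under the basis named above (every target is met by its sum inside rounding margins):
  MgO: 178.7·0.4109 = 73.43 t (target 73.43 t)
  B2O3: 229.3·0.4026 + 860.0·0.5601 = 574.0 t (target 574.0 t)
  SrO: 70.96·0.6964 = 49.42 t (target 49.42 t)
  Na2O: 154.8·0.5849 = 90.54 t (target 90.54 t)
  ZnO: 48.23·0.9980 = 48.13 t (target 48.13 t)
  CaO: 229.3·0.2660 + 178.7·0.5792 = 164.5 t (target 164.5 t)
Glass-mass closure: batch Σ − ignition loss = 1000 t (the targets, summed, come to 1000 t; versus the stated basis of 1000 t — gaps are rounding artifacts).
Whole-batch sum: Σ batch = 1542 t; loss to ignition Σ batch·LOI = 542.0 t; yield, glass over the total, = 64.85%.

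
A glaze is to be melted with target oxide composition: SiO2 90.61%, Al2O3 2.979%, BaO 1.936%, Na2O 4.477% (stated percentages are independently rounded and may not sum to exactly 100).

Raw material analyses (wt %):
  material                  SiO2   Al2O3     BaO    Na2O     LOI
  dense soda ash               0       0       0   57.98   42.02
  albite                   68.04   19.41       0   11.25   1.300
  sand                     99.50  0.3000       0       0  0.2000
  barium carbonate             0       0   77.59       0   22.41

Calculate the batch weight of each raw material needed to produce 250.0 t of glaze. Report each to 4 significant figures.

Batch per 250.0 t glaze:
  dense soda ash: 12.47 t
  albite: 35.22 t
  sand: 203.6 t
  barium carbonate: 6.238 t
Total batch = 257.5 t; LOI loss = 7.503 t; yield = 97.09%

Mid-chain values appear with 4-significant-digit rounding at each printed step — the whole derivation runs at full float precision through the solve. Every reported figure sees exactly one rounding — derived quantities, including LOI, glass mass, the four compositions, yield, the totals, are carried from the weighed amounts on 250.0 t of glass at full precision, exactly as printed in question or answer.
Oxide-by-oxide targets in 250.0 t glaze:
  SiO2: 90.61% × 250.0 = 226.5 t
  Al2O3: 2.979% × 250.0 = 7.448 t
  BaO: 1.936% × 250.0 = 4.840 t
  Na2O: 4.477% × 250.0 = 11.19 t
Oxide-by-oxide audit from the weights as reported, against the basis in use (every target is met by its sum once rounding is allowed for):
  SiO2: 35.22·0.6804 + 203.6·0.9950 = 226.5 t (target 226.5 t)
  Al2O3: 35.22·0.1941 + 203.6·0.003000 = 7.447 t (target 7.448 t)
  BaO: 6.238·0.7759 = 4.840 t (target 4.840 t)
  Na2O: 12.47·0.5798 + 35.22·0.1125 = 11.19 t (target 11.19 t)
The glass-mass cross-check: the batch minus its LOI: 250.0 t (oxide target masses add up to 250.0 t; stated basis 250.0 t — deltas are rounding alone).
Batch grand total — Σ batch = 257.5 t; ignition loss, Σ(batch × LOI) = 7.503 t; the yield ratio, glass ÷ batch: 97.09%.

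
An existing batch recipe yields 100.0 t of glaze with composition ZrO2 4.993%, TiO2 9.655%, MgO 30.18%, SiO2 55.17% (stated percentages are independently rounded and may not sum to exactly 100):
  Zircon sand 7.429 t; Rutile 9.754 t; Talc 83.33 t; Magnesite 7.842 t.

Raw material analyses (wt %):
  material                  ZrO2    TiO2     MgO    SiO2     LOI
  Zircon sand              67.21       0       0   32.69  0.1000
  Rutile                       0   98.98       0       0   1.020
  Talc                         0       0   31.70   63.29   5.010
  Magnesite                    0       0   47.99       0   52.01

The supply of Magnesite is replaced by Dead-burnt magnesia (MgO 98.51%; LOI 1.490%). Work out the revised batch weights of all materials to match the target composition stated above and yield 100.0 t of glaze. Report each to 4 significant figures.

Values along the way are shown rounded to four significant digits in the working. The working math runs at exact precision in every operation; every reported number sees exactly one rounding; the derived quantities (the four compositions, the totals, the yield, glass mass, LOI) are carried at full precision starting from the weights at 100.0 t of glass, as quoted within problem or answer.
Oxide mass targets, per 100.0 t glaze:
  ZrO2: 4.993% × 100.0 = 4.993 t
  TiO2: 9.655% × 100.0 = 9.655 t
  MgO: 30.18% × 100.0 = 30.18 t
  SiO2: 55.17% × 100.0 = 55.17 t
A balance pass over the oxides, applying the batch weights above, for the quoted basis mass (target by target, the sums agree given rounding of the digits):
  ZrO2: 7.429·0.6721 = 4.993 t (target 4.993 t)
  TiO2: 9.754·0.9898 = 9.655 t (target 9.655 t)
  MgO: 83.33·0.3170 + 3.820·0.9851 = 30.18 t (target 30.18 t)
  SiO2: 7.429·0.3269 + 83.33·0.6329 = 55.17 t (target 55.17 t)
Consistency of the glass mass: batch Σ − ignition loss = 99.99 t (targets for the oxides total 100.0 t; against the stated basis, 100.0 t — differing by rounding only).
Whole-batch sum: Σ batch = 104.3 t; LOI removed, Σ of batch·LOI: 4.339 t; glass ÷ batch gives a yield of 95.84%.

Revised batch per 100.0 t glaze:
  Zircon sand: 7.429 t
  Rutile: 9.754 t
  Talc: 83.33 t
  Dead-burnt magnesia: 3.820 t
Total batch = 104.3 t; LOI loss = 4.339 t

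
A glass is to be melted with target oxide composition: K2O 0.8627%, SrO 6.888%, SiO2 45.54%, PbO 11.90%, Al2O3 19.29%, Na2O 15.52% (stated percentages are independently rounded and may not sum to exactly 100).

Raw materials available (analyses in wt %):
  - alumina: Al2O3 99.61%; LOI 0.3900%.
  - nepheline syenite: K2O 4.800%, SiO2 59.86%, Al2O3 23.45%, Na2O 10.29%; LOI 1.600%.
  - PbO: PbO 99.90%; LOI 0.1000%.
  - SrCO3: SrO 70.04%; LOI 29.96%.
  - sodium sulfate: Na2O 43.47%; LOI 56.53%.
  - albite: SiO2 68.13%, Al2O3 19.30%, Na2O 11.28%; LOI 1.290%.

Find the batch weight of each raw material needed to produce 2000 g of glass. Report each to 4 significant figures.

Batch per 2000 g glass:
  alumina: 104.9 g
  nepheline syenite: 359.5 g
  PbO: 238.2 g
  SrCO3: 196.7 g
  sodium sulfate: 364.0 g
  albite: 1021 g
Total batch = 2284 g; LOI loss = 284.3 g; yield = 87.56%

The whole derivation carries exact precision throughout. Working values are shown rounded to 4 significant figures alongside each step. A single rounding produces each reported result; all derived quantities, which include ignition loss, six oxide percentages, the totals, net glass mass, yield, are carried at full precision, as set out in the problem or answer text, starting from the weights on 2000 g of glass.
Per-oxide target masses for 2000 g glass:
  K2O: 0.8627% × 2000 = 17.25 g
  SrO: 6.888% × 2000 = 137.8 g
  SiO2: 45.54% × 2000 = 910.8 g
  PbO: 11.90% × 2000 = 238.0 g
  Al2O3: 19.29% × 2000 = 385.8 g
  Na2O: 15.52% × 2000 = 310.4 g
Sums-versus-targets review per the reported batch figures, per the basis as stated (summed amounts equal target values once rounding is allowed for):
  K2O: 359.5·0.04800 = 17.26 g (target 17.25 g)
  SrO: 196.7·0.7004 = 137.8 g (target 137.8 g)
  SiO2: 359.5·0.5986 + 1021·0.6813 = 910.8 g (target 910.8 g)
  PbO: 238.2·0.9990 = 238.0 g (target 238.0 g)
  Al2O3: 104.9·0.9961 + 359.5·0.2345 + 1021·0.1930 = 385.8 g (target 385.8 g)
  Na2O: 359.5·0.1029 + 364.0·0.4347 + 1021·0.1128 = 310.4 g (target 310.4 g)
Auditing the glass mass value: total batch − LOI = 2000 g (the targets, summed, come to 2000 g; against the stated basis, 2000 g — a pure rounding effect).
Adding the batch up: Σ batch = 2284 g; Σ batch·LOI gives LOI loss = 284.3 g; yield, glass over the total, = 87.56%.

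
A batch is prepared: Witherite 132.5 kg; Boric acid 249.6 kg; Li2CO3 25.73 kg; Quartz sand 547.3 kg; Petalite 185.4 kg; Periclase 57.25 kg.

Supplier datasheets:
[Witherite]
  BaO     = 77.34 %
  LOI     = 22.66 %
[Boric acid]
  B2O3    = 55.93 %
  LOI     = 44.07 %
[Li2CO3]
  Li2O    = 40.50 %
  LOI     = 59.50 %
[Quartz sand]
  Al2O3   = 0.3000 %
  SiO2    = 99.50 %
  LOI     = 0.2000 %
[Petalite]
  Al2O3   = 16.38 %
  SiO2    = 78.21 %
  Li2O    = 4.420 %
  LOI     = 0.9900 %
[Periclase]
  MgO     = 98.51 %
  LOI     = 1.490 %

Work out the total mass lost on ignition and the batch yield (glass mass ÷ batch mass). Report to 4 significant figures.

Every computation maintains exact precision through the solve. Values along the way are printed rounded to 4 significant digits within the worked lines — each reported figure carries a single rounding — the derived quantities are re-derived starting from the weights on 1039 kg of glass at full float precision (the totals, yield, LOI, six oxide percentages, net glass mass), exactly as shown in the problem or answer text.
Material-by-material LOI:
  Witherite: 132.5 × 0.2266 = 30.02 kg
  Boric acid: 249.6 × 0.4407 = 110.0 kg
  Li2CO3: 25.73 × 0.5950 = 15.31 kg
  Quartz sand: 547.3 × 0.002000 = 1.095 kg
  Petalite: 185.4 × 0.009900 = 1.835 kg
  Periclase: 57.25 × 0.01490 = 0.8530 kg
Total LOI = 159.1 kg
Glass = batch − LOI = 1198 − 159.1 = 1039 kg

LOI loss = 159.1 kg; glass = 1039 kg; yield = 86.72%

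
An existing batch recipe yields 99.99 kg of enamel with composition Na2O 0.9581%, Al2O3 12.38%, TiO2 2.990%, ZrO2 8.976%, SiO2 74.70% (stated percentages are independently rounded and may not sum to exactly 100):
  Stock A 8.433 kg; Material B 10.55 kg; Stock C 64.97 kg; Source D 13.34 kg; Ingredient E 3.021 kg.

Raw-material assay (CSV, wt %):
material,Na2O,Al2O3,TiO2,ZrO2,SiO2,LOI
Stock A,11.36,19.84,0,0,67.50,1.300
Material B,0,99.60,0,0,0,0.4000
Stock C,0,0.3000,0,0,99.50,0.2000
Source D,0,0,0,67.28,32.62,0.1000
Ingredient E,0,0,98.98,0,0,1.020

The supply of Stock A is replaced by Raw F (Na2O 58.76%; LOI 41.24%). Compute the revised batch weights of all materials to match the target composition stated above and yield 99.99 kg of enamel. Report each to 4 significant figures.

Working values are printed, with 4-significant-figure rounding, in the working — every computation maintains full float precision from first step to last — every reported value is rounded once only; the derived quantities (yield, glass mass, the totals, five oxide percentages, ignition loss) are carried at full float precision from the batch weights for 99.99 kg of glass as written in either problem or answer.
Target masses of each oxide per 99.99 kg enamel:
  Na2O: 0.9581% × 99.99 = 0.9580 kg
  Al2O3: 12.38% × 99.99 = 12.38 kg
  TiO2: 2.990% × 99.99 = 2.990 kg
  ZrO2: 8.976% × 99.99 = 8.975 kg
  SiO2: 74.70% × 99.99 = 74.69 kg
Sums-versus-targets review applying the batch weights above, versus the basis set out (each sum matches its target mass inside rounding margins):
  Na2O: 1.630·0.5876 = 0.9578 kg (target 0.9580 kg)
  Al2O3: 12.22·0.9960 + 70.69·0.003000 = 12.38 kg (target 12.38 kg)
  TiO2: 3.021·0.9898 = 2.990 kg (target 2.990 kg)
  ZrO2: 13.34·0.6728 = 8.975 kg (target 8.975 kg)
  SiO2: 70.69·0.9950 + 13.34·0.3262 = 74.69 kg (target 74.69 kg)
Mass balance on the glass: net batch after ignition = 99.99 kg (targets for the oxides total 99.99 kg; versus the stated basis of 99.99 kg — gaps are rounding artifacts).
Adding the batch up: Σ batch = 100.9 kg; ignition loss, Σ(batch × LOI) = 0.9066 kg; glass ÷ batch gives a yield of 99.10%.

Revised batch per 99.99 kg enamel:
  Raw F: 1.630 kg
  Material B: 12.22 kg
  Stock C: 70.69 kg
  Source D: 13.34 kg
  Ingredient E: 3.021 kg
Total batch = 100.9 kg; LOI loss = 0.9066 kg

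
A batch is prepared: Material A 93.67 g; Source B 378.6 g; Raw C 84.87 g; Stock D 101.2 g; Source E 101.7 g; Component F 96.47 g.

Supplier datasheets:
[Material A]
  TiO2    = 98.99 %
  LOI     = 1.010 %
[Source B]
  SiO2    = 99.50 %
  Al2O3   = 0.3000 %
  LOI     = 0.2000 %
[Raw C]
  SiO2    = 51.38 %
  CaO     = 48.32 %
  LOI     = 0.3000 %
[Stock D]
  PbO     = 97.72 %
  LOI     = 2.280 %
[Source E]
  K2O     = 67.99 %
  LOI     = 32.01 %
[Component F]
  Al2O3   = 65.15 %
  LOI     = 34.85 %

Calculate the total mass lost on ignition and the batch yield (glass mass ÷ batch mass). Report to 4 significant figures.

LOI loss = 70.44 g; glass = 786.1 g; yield = 91.78%

The whole derivation maintains full float precision from first step to last; in-progress results are displayed with 4-significant-figure rounding at each printed step; exactly one rounding lands on each reported number. The derived quantities are recomputed in full precision (the totals, LOI, the six compositions, net glass mass, the yield) using the weight values for 786.1 g of glass, as set out in either problem or answer.
LOI of each material in turn:
  Material A: 93.67 × 0.01010 = 0.9461 g
  Source B: 378.6 × 0.002000 = 0.7572 g
  Raw C: 84.87 × 0.003000 = 0.2546 g
  Stock D: 101.2 × 0.02280 = 2.307 g
  Source E: 101.7 × 0.3201 = 32.55 g
  Component F: 96.47 × 0.3485 = 33.62 g
Total LOI = 70.44 g
Glass = batch − LOI = 856.5 − 70.44 = 786.1 g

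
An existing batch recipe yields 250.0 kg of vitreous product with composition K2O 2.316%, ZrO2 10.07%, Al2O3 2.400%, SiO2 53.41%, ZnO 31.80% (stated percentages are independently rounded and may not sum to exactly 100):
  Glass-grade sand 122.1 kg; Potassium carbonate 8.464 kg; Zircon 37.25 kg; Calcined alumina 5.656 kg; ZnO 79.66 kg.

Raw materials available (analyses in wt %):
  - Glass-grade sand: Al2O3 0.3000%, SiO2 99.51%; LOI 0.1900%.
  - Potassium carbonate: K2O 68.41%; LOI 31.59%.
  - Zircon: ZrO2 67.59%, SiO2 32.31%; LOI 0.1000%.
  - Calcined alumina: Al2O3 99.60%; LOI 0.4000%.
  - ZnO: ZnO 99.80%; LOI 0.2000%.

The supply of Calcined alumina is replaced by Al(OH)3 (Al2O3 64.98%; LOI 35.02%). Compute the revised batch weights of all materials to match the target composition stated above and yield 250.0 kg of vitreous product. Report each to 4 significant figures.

Revised batch per 250.0 kg vitreous product:
  Glass-grade sand: 122.1 kg
  Potassium carbonate: 8.464 kg
  Zircon: 37.25 kg
  Al(OH)3: 8.670 kg
  ZnO: 79.66 kg
Total batch = 256.1 kg; LOI loss = 6.139 kg

All arithmetic runs at exact precision end to end — mid-chain values are printed (rounded to four significant digits) alongside each step — every reported value includes exactly one rounding; derived quantities (five oxide percentages, LOI, yield, net glass mass, the totals) are carried at full float precision starting from the weights on 250.0 kg of glass as set out in problem or answer.
Target oxide masses per 250.0 kg vitreous product:
  K2O: 2.316% × 250.0 = 5.790 kg
  ZrO2: 10.07% × 250.0 = 25.18 kg
  Al2O3: 2.400% × 250.0 = 6.000 kg
  SiO2: 53.41% × 250.0 = 133.5 kg
  ZnO: 31.80% × 250.0 = 79.50 kg
A balance pass over the oxides, on the weights just shown, at the basis given (sum by sum, the targets are met up to rounding of the answer):
  K2O: 8.464·0.6841 = 5.790 kg (target 5.790 kg)
  ZrO2: 37.25·0.6759 = 25.18 kg (target 25.18 kg)
  Al2O3: 122.1·0.003000 + 8.670·0.6498 = 6.000 kg (target 6.000 kg)
  SiO2: 122.1·0.9951 + 37.25·0.3231 = 133.5 kg (target 133.5 kg)
  ZnO: 79.66·0.9980 = 79.50 kg (target 79.50 kg)
Glass mass check: total batch − LOI = 250.0 kg (the Σ of target masses is 250.0 kg; the stated basis being 250.0 kg — deltas are rounding alone).
Whole-batch sum: Σ batch = 256.1 kg; loss to ignition Σ batch·LOI = 6.139 kg; yield = glass ÷ total batch = 97.60%.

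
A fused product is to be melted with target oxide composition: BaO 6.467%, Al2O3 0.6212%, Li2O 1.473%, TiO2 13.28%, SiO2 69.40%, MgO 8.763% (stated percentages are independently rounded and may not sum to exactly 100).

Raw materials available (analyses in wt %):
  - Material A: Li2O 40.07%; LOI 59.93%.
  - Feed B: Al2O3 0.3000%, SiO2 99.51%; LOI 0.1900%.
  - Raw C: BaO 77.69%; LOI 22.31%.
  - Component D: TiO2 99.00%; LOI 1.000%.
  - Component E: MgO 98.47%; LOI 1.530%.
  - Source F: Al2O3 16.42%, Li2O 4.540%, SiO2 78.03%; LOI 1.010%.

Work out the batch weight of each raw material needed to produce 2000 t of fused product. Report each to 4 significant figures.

Every computation holds full float precision from first step to last — rounding to four significant figures extends to each in-between result as displayed — every reported result undergoes a single rounding. All derived quantities (the yield, ignition loss, the six compositions, net glass mass, totals) are computed using the weight values for 2000 t of glass at full float precision, as written in question or answer.
The oxide mass targets at 2000 t fused product:
  BaO: 6.467% × 2000 = 129.3 t
  Al2O3: 0.6212% × 2000 = 12.42 t
  Li2O: 1.473% × 2000 = 29.46 t
  TiO2: 13.28% × 2000 = 265.6 t
  SiO2: 69.40% × 2000 = 1388 t
  MgO: 8.763% × 2000 = 175.3 t
Balance tally, oxide-wise, using the reported weights, at the basis given (target by target, the sums agree once rounding is allowed for):
  BaO: 166.5·0.7769 = 129.4 t (target 129.3 t)
  Al2O3: 1355·0.003000 + 50.91·0.1642 = 12.42 t (target 12.42 t)
  Li2O: 67.75·0.4007 + 50.91·0.04540 = 29.46 t (target 29.46 t)
  TiO2: 268.3·0.9900 = 265.6 t (target 265.6 t)
  SiO2: 1355·0.9951 + 50.91·0.7803 = 1388 t (target 1388 t)
  MgO: 178.0·0.9847 = 175.3 t (target 175.3 t)
Glass-mass sanity pass: total batch − LOI = 2000 t (the Σ of target masses is 2000 t; stated basis 2000 t — any gap is answer rounding).
Adding the batch up: Σ batch = 2086 t; loss to ignition Σ batch·LOI = 86.24 t; yield: glass divided by total = 95.87%.

Batch per 2000 t fused product:
  Material A: 67.75 t
  Feed B: 1355 t
  Raw C: 166.5 t
  Component D: 268.3 t
  Component E: 178.0 t
  Source F: 50.91 t
Total batch = 2086 t; LOI loss = 86.24 t; yield = 95.87%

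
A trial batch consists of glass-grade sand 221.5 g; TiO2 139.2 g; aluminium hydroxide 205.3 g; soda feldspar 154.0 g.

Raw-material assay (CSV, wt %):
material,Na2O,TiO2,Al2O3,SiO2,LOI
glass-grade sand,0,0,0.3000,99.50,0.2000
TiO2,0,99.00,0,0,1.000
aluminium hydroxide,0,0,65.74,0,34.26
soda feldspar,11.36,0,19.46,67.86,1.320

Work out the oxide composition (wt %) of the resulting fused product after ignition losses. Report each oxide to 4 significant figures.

Values along the way are shown rounded to four significant digits as written — every computation carries full precision at each step; every reported result includes exactly one rounding. Derived quantities, which include the totals, ignition loss, the four compositions, the yield, glass mass, are carried in full precision, as given in problem or answer, from the weighed amounts for 645.8 g of glass.
Mass of each oxide from the mix:
  Na2O: 154.0·0.1136 = 17.49 g
  TiO2: 139.2·0.9900 = 137.8 g
  Al2O3: 221.5·0.003000 + 205.3·0.6574 + 154.0·0.1946 = 165.6 g
  SiO2: 221.5·0.9950 + 154.0·0.6786 = 324.9 g
LOI: 221.5·0.002000 + 139.2·0.01000 + 205.3·0.3426 + 154.0·0.01320 = 74.20 g
Glass mass = batch − LOI = 720.0 − 74.20 = 645.8 g (= Σ oxide masses)
percent by weight: oxide/glass ×100

Glass mass = 645.8 g (batch 720.0 − LOI 74.20).
Composition: Na2O 2.709%, TiO2 21.34%, Al2O3 25.64%, SiO2 50.31%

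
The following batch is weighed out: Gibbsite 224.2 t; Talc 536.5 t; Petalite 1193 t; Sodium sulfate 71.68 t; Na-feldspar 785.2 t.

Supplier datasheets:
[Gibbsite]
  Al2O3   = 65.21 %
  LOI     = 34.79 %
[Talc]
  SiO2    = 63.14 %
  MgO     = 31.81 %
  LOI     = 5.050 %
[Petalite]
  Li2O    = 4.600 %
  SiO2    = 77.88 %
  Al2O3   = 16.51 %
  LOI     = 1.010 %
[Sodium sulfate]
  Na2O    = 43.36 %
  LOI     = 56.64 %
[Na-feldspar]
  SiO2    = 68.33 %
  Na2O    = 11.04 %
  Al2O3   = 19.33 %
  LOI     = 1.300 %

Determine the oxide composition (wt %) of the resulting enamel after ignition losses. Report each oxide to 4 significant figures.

Mid-chain values appear with 4-significant-figure rounding on the page. Exact precision is held at all times — every reported number is rounded just once — all derived quantities (glass mass, LOI, the five compositions, the totals, yield) are carried in exact precision from the batch weights on 2643 t of glass precisely as stated by the question or the answer.
Per-oxide mass from batch:
  Li2O: 1193·0.04600 = 54.88 t
  SiO2: 536.5·0.6314 + 1193·0.7788 + 785.2·0.6833 = 1804 t
  MgO: 536.5·0.3181 = 170.7 t
  Na2O: 71.68·0.4336 + 785.2·0.1104 = 117.8 t
  Al2O3: 224.2·0.6521 + 1193·0.1651 + 785.2·0.1933 = 494.9 t
LOI: 224.2·0.3479 + 536.5·0.05050 + 1193·0.01010 + 71.68·0.5664 + 785.2·0.01300 = 167.9 t
Resulting glass, batch − LOI: 2811 − 167.9 = 2643 t (equal to the oxide-mass sum)
oxide / glass × 100 gives the wt %

Glass mass = 2643 t (batch 2811 − LOI 167.9).
Composition: Li2O 2.077%, SiO2 68.28%, MgO 6.458%, Na2O 4.456%, Al2O3 18.73%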